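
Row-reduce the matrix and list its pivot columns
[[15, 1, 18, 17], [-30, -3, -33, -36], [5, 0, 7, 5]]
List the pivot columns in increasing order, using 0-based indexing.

0, 1

r1 := 1/15·r1
  [   1  1/15  6/5  17/15 ]
  [ -30    -3  -33    -36 ]
  [   5     0    7      5 ]
r2 := r2 + 30·r1
  [ 1  1/15  6/5  17/15 ]
  [ 0    -1    3     -2 ]
  [ 5     0    7      5 ]
r3 := r3 − 5·r1
  [ 1  1/15  6/5  17/15 ]
  [ 0    -1    3     -2 ]
  [ 0  -1/3    1   -2/3 ]
r2 := -1·r2
  [ 1  1/15  6/5  17/15 ]
  [ 0     1   -3      2 ]
  [ 0  -1/3    1   -2/3 ]
r3 := r3 + 1/3·r2
  [ 1  1/15  6/5  17/15 ]
  [ 0     1   -3      2 ]
  [ 0     0    0      0 ]
r1 := r1 − 1/15·r2
  [ 1  0  7/5  1 ]
  [ 0  1   -3  2 ]
  [ 0  0    0  0 ]
Pivot columns are the columns containing a leading 1.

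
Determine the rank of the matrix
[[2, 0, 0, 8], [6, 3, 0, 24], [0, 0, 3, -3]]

rank = 3

R1 := 1/2·R1
  [ 1  0  0   4 ]
  [ 6  3  0  24 ]
  [ 0  0  3  -3 ]
R2 := R2 − 6·R1
  [ 1  0  0   4 ]
  [ 0  3  0   0 ]
  [ 0  0  3  -3 ]
R2 := 1/3·R2
  [ 1  0  0   4 ]
  [ 0  1  0   0 ]
  [ 0  0  3  -3 ]
R3 := 1/3·R3
  [ 1  0  0   4 ]
  [ 0  1  0   0 ]
  [ 0  0  1  -1 ]
The reduced form has 3 nonzero rows.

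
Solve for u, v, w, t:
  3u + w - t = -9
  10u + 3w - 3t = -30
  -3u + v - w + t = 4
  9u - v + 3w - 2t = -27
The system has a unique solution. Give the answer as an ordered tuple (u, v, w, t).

Form the augmented matrix and row-reduce:
  [  3   0   1  -1  |   -9 ]
  [ 10   0   3  -3  |  -30 ]
  [ -3   1  -1   1  |    4 ]
  [  9  -1   3  -2  |  -27 ]
R1 := 1/3·R1
  [  1   0  1/3  -1/3  |   -3 ]
  [ 10   0    3    -3  |  -30 ]
  [ -3   1   -1     1  |    4 ]
  [  9  -1    3    -2  |  -27 ]
R2 := R2 − 10·R1
  [  1   0   1/3  -1/3  |   -3 ]
  [  0   0  -1/3   1/3  |    0 ]
  [ -3   1    -1     1  |    4 ]
  [  9  -1     3    -2  |  -27 ]
R3 := R3 + 3·R1
  [ 1   0   1/3  -1/3  |   -3 ]
  [ 0   0  -1/3   1/3  |    0 ]
  [ 0   1     0     0  |   -5 ]
  [ 9  -1     3    -2  |  -27 ]
R4 := R4 − 9·R1
  [ 1   0   1/3  -1/3  |  -3 ]
  [ 0   0  -1/3   1/3  |   0 ]
  [ 0   1     0     0  |  -5 ]
  [ 0  -1     0     1  |   0 ]
R2 ↔ R3
  [ 1   0   1/3  -1/3  |  -3 ]
  [ 0   1     0     0  |  -5 ]
  [ 0   0  -1/3   1/3  |   0 ]
  [ 0  -1     0     1  |   0 ]
R4 := R4 + R2
  [ 1  0   1/3  -1/3  |  -3 ]
  [ 0  1     0     0  |  -5 ]
  [ 0  0  -1/3   1/3  |   0 ]
  [ 0  0     0     1  |  -5 ]
R3 := -3·R3
  [ 1  0  1/3  -1/3  |  -3 ]
  [ 0  1    0     0  |  -5 ]
  [ 0  0    1    -1  |   0 ]
  [ 0  0    0     1  |  -5 ]
R3 := R3 + R4
  [ 1  0  1/3  -1/3  |  -3 ]
  [ 0  1    0     0  |  -5 ]
  [ 0  0    1     0  |  -5 ]
  [ 0  0    0     1  |  -5 ]
R1 := R1 + 1/3·R4
  [ 1  0  1/3  0  |  -14/3 ]
  [ 0  1    0  0  |     -5 ]
  [ 0  0    1  0  |     -5 ]
  [ 0  0    0  1  |     -5 ]
R1 := R1 − 1/3·R3
  [ 1  0  0  0  |  -3 ]
  [ 0  1  0  0  |  -5 ]
  [ 0  0  1  0  |  -5 ]
  [ 0  0  0  1  |  -5 ]
Reading off the last column: u = -3, v = -5, w = -5, t = -5.

(-3, -5, -5, -5)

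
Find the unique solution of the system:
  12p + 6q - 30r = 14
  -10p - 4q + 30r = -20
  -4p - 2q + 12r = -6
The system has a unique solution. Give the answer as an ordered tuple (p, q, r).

(2, -5, -2/3)

Form the augmented matrix and row-reduce:
  [  12   6  -30  |   14 ]
  [ -10  -4   30  |  -20 ]
  [  -4  -2   12  |   -6 ]
R1 ← 1/12·R1
  [   1  1/2  -5/2  |  7/6 ]
  [ -10   -4    30  |  -20 ]
  [  -4   -2    12  |   -6 ]
R2 ← R2 + 10·R1
  [  1  1/2  -5/2  |    7/6 ]
  [  0    1     5  |  -25/3 ]
  [ -4   -2    12  |     -6 ]
R3 ← R3 + 4·R1
  [ 1  1/2  -5/2  |    7/6 ]
  [ 0    1     5  |  -25/3 ]
  [ 0    0     2  |   -4/3 ]
R3 ← 1/2·R3
  [ 1  1/2  -5/2  |    7/6 ]
  [ 0    1     5  |  -25/3 ]
  [ 0    0     1  |   -2/3 ]
R2 ← R2 − 5·R3
  [ 1  1/2  -5/2  |   7/6 ]
  [ 0    1     0  |    -5 ]
  [ 0    0     1  |  -2/3 ]
R1 ← R1 + 5/2·R3
  [ 1  1/2  0  |  -1/2 ]
  [ 0    1  0  |    -5 ]
  [ 0    0  1  |  -2/3 ]
R1 ← R1 − 1/2·R2
  [ 1  0  0  |     2 ]
  [ 0  1  0  |    -5 ]
  [ 0  0  1  |  -2/3 ]
Reading off the last column: p = 2, q = -5, r = -2/3.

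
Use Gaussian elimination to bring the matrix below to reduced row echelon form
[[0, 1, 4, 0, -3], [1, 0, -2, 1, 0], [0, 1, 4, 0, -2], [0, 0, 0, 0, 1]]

[[1, 0, -2, 1, 0], [0, 1, 4, 0, 0], [0, 0, 0, 0, 1], [0, 0, 0, 0, 0]]

Swap ρ1 and ρ2.
  [ 1  0  -2  1   0 ]
  [ 0  1   4  0  -3 ]
  [ 0  1   4  0  -2 ]
  [ 0  0   0  0   1 ]
Subtract ρ2 from ρ3.
  [ 1  0  -2  1   0 ]
  [ 0  1   4  0  -3 ]
  [ 0  0   0  0   1 ]
  [ 0  0   0  0   1 ]
Subtract ρ3 from ρ4.
  [ 1  0  -2  1   0 ]
  [ 0  1   4  0  -3 ]
  [ 0  0   0  0   1 ]
  [ 0  0   0  0   0 ]
Add 3 times ρ3 to ρ2.
  [ 1  0  -2  1  0 ]
  [ 0  1   4  0  0 ]
  [ 0  0   0  0  1 ]
  [ 0  0   0  0  0 ]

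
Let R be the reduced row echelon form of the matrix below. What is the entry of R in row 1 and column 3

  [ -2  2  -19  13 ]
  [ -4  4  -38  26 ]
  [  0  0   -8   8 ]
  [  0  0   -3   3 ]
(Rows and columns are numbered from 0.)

R1 → -1/2·R1
  [  1  -1  19/2  -13/2 ]
  [ -4   4   -38     26 ]
  [  0   0    -8      8 ]
  [  0   0    -3      3 ]
R2 → R2 + 4·R1
  [ 1  -1  19/2  -13/2 ]
  [ 0   0     0      0 ]
  [ 0   0    -8      8 ]
  [ 0   0    -3      3 ]
R2 <-> R3
  [ 1  -1  19/2  -13/2 ]
  [ 0   0    -8      8 ]
  [ 0   0     0      0 ]
  [ 0   0    -3      3 ]
R2 → -1/8·R2
  [ 1  -1  19/2  -13/2 ]
  [ 0   0     1     -1 ]
  [ 0   0     0      0 ]
  [ 0   0    -3      3 ]
R4 → R4 + 3·R2
  [ 1  -1  19/2  -13/2 ]
  [ 0   0     1     -1 ]
  [ 0   0     0      0 ]
  [ 0   0     0      0 ]
R1 → R1 − 19/2·R2
  [ 1  -1  0   3 ]
  [ 0   0  1  -1 ]
  [ 0   0  0   0 ]
  [ 0   0  0   0 ]

-1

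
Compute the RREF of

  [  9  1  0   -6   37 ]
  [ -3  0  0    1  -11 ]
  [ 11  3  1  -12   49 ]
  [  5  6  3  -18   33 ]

R1 := 1/9·R1
R2 := R2 + 3·R1
R3 := R3 − 11·R1
R4 := R4 − 5·R1
R2 := 3·R2
R3 := R3 − 16/9·R2
R4 := R4 − 49/9·R2
R4 := R4 − 3·R3
R4 := -3·R4
R3 := R3 − 2/3·R4
R2 := R2 + 3·R4
R1 := R1 + 2/3·R4
R1 := R1 − 1/9·R2

[[1, 0, 0, 0, 3], [0, 1, 0, 0, -2], [0, 0, 1, 0, -2], [0, 0, 0, 1, -2]]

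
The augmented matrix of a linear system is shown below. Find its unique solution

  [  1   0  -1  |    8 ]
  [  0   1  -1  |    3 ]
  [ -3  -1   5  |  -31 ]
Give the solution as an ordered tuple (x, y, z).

R3 := R3 + 3·R1
  [ 1   0  -1  |   8 ]
  [ 0   1  -1  |   3 ]
  [ 0  -1   2  |  -7 ]
R3 := R3 + R2
  [ 1  0  -1  |   8 ]
  [ 0  1  -1  |   3 ]
  [ 0  0   1  |  -4 ]
R2 := R2 + R3
  [ 1  0  -1  |   8 ]
  [ 0  1   0  |  -1 ]
  [ 0  0   1  |  -4 ]
R1 := R1 + R3
  [ 1  0  0  |   4 ]
  [ 0  1  0  |  -1 ]
  [ 0  0  1  |  -4 ]
Reading off the last column: x = 4, y = -1, z = -4.

(4, -1, -4)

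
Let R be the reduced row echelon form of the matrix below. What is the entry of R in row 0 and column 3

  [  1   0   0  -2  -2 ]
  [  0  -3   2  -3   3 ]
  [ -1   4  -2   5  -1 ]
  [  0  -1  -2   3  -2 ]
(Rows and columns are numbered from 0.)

-2

Add R1 to R3.
  [ 1   0   0  -2  -2 ]
  [ 0  -3   2  -3   3 ]
  [ 0   4  -2   3  -3 ]
  [ 0  -1  -2   3  -2 ]
Multiply R2 by -1/3.
  [ 1   0     0  -2  -2 ]
  [ 0   1  -2/3   1  -1 ]
  [ 0   4    -2   3  -3 ]
  [ 0  -1    -2   3  -2 ]
Subtract 4 times R2 from R3.
  [ 1   0     0  -2  -2 ]
  [ 0   1  -2/3   1  -1 ]
  [ 0   0   2/3  -1   1 ]
  [ 0  -1    -2   3  -2 ]
Add R2 to R4.
  [ 1  0     0  -2  -2 ]
  [ 0  1  -2/3   1  -1 ]
  [ 0  0   2/3  -1   1 ]
  [ 0  0  -8/3   4  -3 ]
Multiply R3 by 3/2.
  [ 1  0     0    -2   -2 ]
  [ 0  1  -2/3     1   -1 ]
  [ 0  0     1  -3/2  3/2 ]
  [ 0  0  -8/3     4   -3 ]
Add 8/3 times R3 to R4.
  [ 1  0     0    -2   -2 ]
  [ 0  1  -2/3     1   -1 ]
  [ 0  0     1  -3/2  3/2 ]
  [ 0  0     0     0    1 ]
Subtract 3/2 times R4 from R3.
  [ 1  0     0    -2  -2 ]
  [ 0  1  -2/3     1  -1 ]
  [ 0  0     1  -3/2   0 ]
  [ 0  0     0     0   1 ]
Add R4 to R2.
  [ 1  0     0    -2  -2 ]
  [ 0  1  -2/3     1   0 ]
  [ 0  0     1  -3/2   0 ]
  [ 0  0     0     0   1 ]
Add 2 times R4 to R1.
  [ 1  0     0    -2  0 ]
  [ 0  1  -2/3     1  0 ]
  [ 0  0     1  -3/2  0 ]
  [ 0  0     0     0  1 ]
Add 2/3 times R3 to R2.
  [ 1  0  0    -2  0 ]
  [ 0  1  0     0  0 ]
  [ 0  0  1  -3/2  0 ]
  [ 0  0  0     0  1 ]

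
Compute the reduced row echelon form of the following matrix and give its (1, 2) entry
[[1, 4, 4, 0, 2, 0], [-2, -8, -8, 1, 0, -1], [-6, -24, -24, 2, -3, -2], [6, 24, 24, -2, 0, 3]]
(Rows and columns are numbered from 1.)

4

R2 → R2 + 2·R1
  [  1    4    4   0   2   0 ]
  [  0    0    0   1   4  -1 ]
  [ -6  -24  -24   2  -3  -2 ]
  [  6   24   24  -2   0   3 ]
R3 → R3 + 6·R1
  [ 1   4   4   0  2   0 ]
  [ 0   0   0   1  4  -1 ]
  [ 0   0   0   2  9  -2 ]
  [ 6  24  24  -2  0   3 ]
R4 → R4 − 6·R1
  [ 1  4  4   0    2   0 ]
  [ 0  0  0   1    4  -1 ]
  [ 0  0  0   2    9  -2 ]
  [ 0  0  0  -2  -12   3 ]
R3 → R3 − 2·R2
  [ 1  4  4   0    2   0 ]
  [ 0  0  0   1    4  -1 ]
  [ 0  0  0   0    1   0 ]
  [ 0  0  0  -2  -12   3 ]
R4 → R4 + 2·R2
  [ 1  4  4  0   2   0 ]
  [ 0  0  0  1   4  -1 ]
  [ 0  0  0  0   1   0 ]
  [ 0  0  0  0  -4   1 ]
R4 → R4 + 4·R3
  [ 1  4  4  0  2   0 ]
  [ 0  0  0  1  4  -1 ]
  [ 0  0  0  0  1   0 ]
  [ 0  0  0  0  0   1 ]
R2 → R2 + R4
  [ 1  4  4  0  2  0 ]
  [ 0  0  0  1  4  0 ]
  [ 0  0  0  0  1  0 ]
  [ 0  0  0  0  0  1 ]
R2 → R2 − 4·R3
  [ 1  4  4  0  2  0 ]
  [ 0  0  0  1  0  0 ]
  [ 0  0  0  0  1  0 ]
  [ 0  0  0  0  0  1 ]
R1 → R1 − 2·R3
  [ 1  4  4  0  0  0 ]
  [ 0  0  0  1  0  0 ]
  [ 0  0  0  0  1  0 ]
  [ 0  0  0  0  0  1 ]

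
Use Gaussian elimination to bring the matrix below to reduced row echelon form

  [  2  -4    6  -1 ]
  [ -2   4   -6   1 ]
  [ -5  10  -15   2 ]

R1 -> 1/2·R1
  [  1  -2    3  -1/2 ]
  [ -2   4   -6     1 ]
  [ -5  10  -15     2 ]
R2 -> R2 + 2·R1
  [  1  -2    3  -1/2 ]
  [  0   0    0     0 ]
  [ -5  10  -15     2 ]
R3 -> R3 + 5·R1
  [ 1  -2  3  -1/2 ]
  [ 0   0  0     0 ]
  [ 0   0  0  -1/2 ]
R2 ↔ R3
  [ 1  -2  3  -1/2 ]
  [ 0   0  0  -1/2 ]
  [ 0   0  0     0 ]
R2 -> -2·R2
  [ 1  -2  3  -1/2 ]
  [ 0   0  0     1 ]
  [ 0   0  0     0 ]
R1 -> R1 + 1/2·R2
  [ 1  -2  3  0 ]
  [ 0   0  0  1 ]
  [ 0   0  0  0 ]

[[1, -2, 3, 0], [0, 0, 0, 1], [0, 0, 0, 0]]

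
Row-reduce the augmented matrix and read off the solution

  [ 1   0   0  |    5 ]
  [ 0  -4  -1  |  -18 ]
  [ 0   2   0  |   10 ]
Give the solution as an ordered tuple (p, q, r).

Multiply R2 by -1/4.
  [ 1  0    0  |    5 ]
  [ 0  1  1/4  |  9/2 ]
  [ 0  2    0  |   10 ]
Subtract 2 times R2 from R3.
  [ 1  0     0  |    5 ]
  [ 0  1   1/4  |  9/2 ]
  [ 0  0  -1/2  |    1 ]
Multiply R3 by -2.
  [ 1  0    0  |    5 ]
  [ 0  1  1/4  |  9/2 ]
  [ 0  0    1  |   -2 ]
Subtract 1/4 times R3 from R2.
  [ 1  0  0  |   5 ]
  [ 0  1  0  |   5 ]
  [ 0  0  1  |  -2 ]
Reading off the last column: p = 5, q = 5, r = -2.

(5, 5, -2)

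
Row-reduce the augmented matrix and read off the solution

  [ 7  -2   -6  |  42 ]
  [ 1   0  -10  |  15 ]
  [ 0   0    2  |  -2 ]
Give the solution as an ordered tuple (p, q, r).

R1 -> 1/7·R1
R2 -> R2 − R1
R2 -> 7/2·R2
R3 -> 1/2·R3
R2 -> R2 + 32·R3
R1 -> R1 + 6/7·R3
R1 -> R1 + 2/7·R2
Reading off the last column: p = 5, q = -1/2, r = -1.

(5, -1/2, -1)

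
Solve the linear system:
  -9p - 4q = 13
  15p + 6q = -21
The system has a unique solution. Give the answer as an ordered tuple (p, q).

(-1, -1)

Form the augmented matrix and row-reduce:
  [ -9  -4  |   13 ]
  [ 15   6  |  -21 ]
R1 ← -1/9·R1
  [  1  4/9  |  -13/9 ]
  [ 15    6  |    -21 ]
R2 ← R2 − 15·R1
  [ 1   4/9  |  -13/9 ]
  [ 0  -2/3  |    2/3 ]
R2 ← -3/2·R2
  [ 1  4/9  |  -13/9 ]
  [ 0    1  |     -1 ]
R1 ← R1 − 4/9·R2
  [ 1  0  |  -1 ]
  [ 0  1  |  -1 ]
Reading off the last column: p = -1, q = -1.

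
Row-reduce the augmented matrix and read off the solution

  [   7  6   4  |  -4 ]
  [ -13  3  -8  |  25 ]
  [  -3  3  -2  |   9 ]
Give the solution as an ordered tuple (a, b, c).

Multiply R1 by 1/7.
  [   1  6/7  4/7  |  -4/7 ]
  [ -13    3   -8  |    25 ]
  [  -3    3   -2  |     9 ]
Add 13 times R1 to R2.
  [  1   6/7   4/7  |   -4/7 ]
  [  0  99/7  -4/7  |  123/7 ]
  [ -3     3    -2  |      9 ]
Add 3 times R1 to R3.
  [ 1   6/7   4/7  |   -4/7 ]
  [ 0  99/7  -4/7  |  123/7 ]
  [ 0  39/7  -2/7  |   51/7 ]
Multiply R2 by 7/99.
  [ 1   6/7    4/7  |   -4/7 ]
  [ 0     1  -4/99  |  41/33 ]
  [ 0  39/7   -2/7  |   51/7 ]
Subtract 39/7 times R2 from R3.
  [ 1  6/7    4/7  |   -4/7 ]
  [ 0    1  -4/99  |  41/33 ]
  [ 0    0  -2/33  |   4/11 ]
Multiply R3 by -33/2.
  [ 1  6/7    4/7  |   -4/7 ]
  [ 0    1  -4/99  |  41/33 ]
  [ 0    0      1  |     -6 ]
Add 4/99 times R3 to R2.
  [ 1  6/7  4/7  |  -4/7 ]
  [ 0    1    0  |     1 ]
  [ 0    0    1  |    -6 ]
Subtract 4/7 times R3 from R1.
  [ 1  6/7  0  |  20/7 ]
  [ 0    1  0  |     1 ]
  [ 0    0  1  |    -6 ]
Subtract 6/7 times R2 from R1.
  [ 1  0  0  |   2 ]
  [ 0  1  0  |   1 ]
  [ 0  0  1  |  -6 ]
Reading off the last column: a = 2, b = 1, c = -6.

(2, 1, -6)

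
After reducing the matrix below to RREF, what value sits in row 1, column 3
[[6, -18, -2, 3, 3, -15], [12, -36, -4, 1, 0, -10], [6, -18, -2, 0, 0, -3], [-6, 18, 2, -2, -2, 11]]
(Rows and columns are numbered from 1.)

r1 -> 1/6·r1
  [  1   -3  -1/3  1/2  1/2  -5/2 ]
  [ 12  -36    -4    1    0   -10 ]
  [  6  -18    -2    0    0    -3 ]
  [ -6   18     2   -2   -2    11 ]
r2 -> r2 − 12·r1
  [  1   -3  -1/3  1/2  1/2  -5/2 ]
  [  0    0     0   -5   -6    20 ]
  [  6  -18    -2    0    0    -3 ]
  [ -6   18     2   -2   -2    11 ]
r3 -> r3 − 6·r1
  [  1  -3  -1/3  1/2  1/2  -5/2 ]
  [  0   0     0   -5   -6    20 ]
  [  0   0     0   -3   -3    12 ]
  [ -6  18     2   -2   -2    11 ]
r4 -> r4 + 6·r1
  [ 1  -3  -1/3  1/2  1/2  -5/2 ]
  [ 0   0     0   -5   -6    20 ]
  [ 0   0     0   -3   -3    12 ]
  [ 0   0     0    1    1    -4 ]
r2 -> -1/5·r2
  [ 1  -3  -1/3  1/2  1/2  -5/2 ]
  [ 0   0     0    1  6/5    -4 ]
  [ 0   0     0   -3   -3    12 ]
  [ 0   0     0    1    1    -4 ]
r3 -> r3 + 3·r2
  [ 1  -3  -1/3  1/2  1/2  -5/2 ]
  [ 0   0     0    1  6/5    -4 ]
  [ 0   0     0    0  3/5     0 ]
  [ 0   0     0    1    1    -4 ]
r4 -> r4 − r2
  [ 1  -3  -1/3  1/2   1/2  -5/2 ]
  [ 0   0     0    1   6/5    -4 ]
  [ 0   0     0    0   3/5     0 ]
  [ 0   0     0    0  -1/5     0 ]
r3 -> 5/3·r3
  [ 1  -3  -1/3  1/2   1/2  -5/2 ]
  [ 0   0     0    1   6/5    -4 ]
  [ 0   0     0    0     1     0 ]
  [ 0   0     0    0  -1/5     0 ]
r4 -> r4 + 1/5·r3
  [ 1  -3  -1/3  1/2  1/2  -5/2 ]
  [ 0   0     0    1  6/5    -4 ]
  [ 0   0     0    0    1     0 ]
  [ 0   0     0    0    0     0 ]
r2 -> r2 − 6/5·r3
  [ 1  -3  -1/3  1/2  1/2  -5/2 ]
  [ 0   0     0    1    0    -4 ]
  [ 0   0     0    0    1     0 ]
  [ 0   0     0    0    0     0 ]
r1 -> r1 − 1/2·r3
  [ 1  -3  -1/3  1/2  0  -5/2 ]
  [ 0   0     0    1  0    -4 ]
  [ 0   0     0    0  1     0 ]
  [ 0   0     0    0  0     0 ]
r1 -> r1 − 1/2·r2
  [ 1  -3  -1/3  0  0  -1/2 ]
  [ 0   0     0  1  0    -4 ]
  [ 0   0     0  0  1     0 ]
  [ 0   0     0  0  0     0 ]

-1/3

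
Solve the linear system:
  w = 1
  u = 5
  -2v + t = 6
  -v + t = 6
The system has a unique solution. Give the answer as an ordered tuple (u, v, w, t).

Form the augmented matrix and row-reduce:
  [ 0   0  1  0  |  1 ]
  [ 1   0  0  0  |  5 ]
  [ 0  -2  0  1  |  6 ]
  [ 0  -1  0  1  |  6 ]
R1 ↔ R2
  [ 1   0  0  0  |  5 ]
  [ 0   0  1  0  |  1 ]
  [ 0  -2  0  1  |  6 ]
  [ 0  -1  0  1  |  6 ]
R2 ↔ R3
  [ 1   0  0  0  |  5 ]
  [ 0  -2  0  1  |  6 ]
  [ 0   0  1  0  |  1 ]
  [ 0  -1  0  1  |  6 ]
R2 := -1/2·R2
  [ 1   0  0     0  |   5 ]
  [ 0   1  0  -1/2  |  -3 ]
  [ 0   0  1     0  |   1 ]
  [ 0  -1  0     1  |   6 ]
R4 := R4 + R2
  [ 1  0  0     0  |   5 ]
  [ 0  1  0  -1/2  |  -3 ]
  [ 0  0  1     0  |   1 ]
  [ 0  0  0   1/2  |   3 ]
R4 := 2·R4
  [ 1  0  0     0  |   5 ]
  [ 0  1  0  -1/2  |  -3 ]
  [ 0  0  1     0  |   1 ]
  [ 0  0  0     1  |   6 ]
R2 := R2 + 1/2·R4
  [ 1  0  0  0  |  5 ]
  [ 0  1  0  0  |  0 ]
  [ 0  0  1  0  |  1 ]
  [ 0  0  0  1  |  6 ]
Reading off the last column: u = 5, v = 0, w = 1, t = 6.

(5, 0, 1, 6)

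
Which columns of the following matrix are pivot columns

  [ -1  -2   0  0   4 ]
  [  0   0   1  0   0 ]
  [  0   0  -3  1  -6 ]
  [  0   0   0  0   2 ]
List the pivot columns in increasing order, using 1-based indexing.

r1 → -1·r1
  [ 1  2   0  0  -4 ]
  [ 0  0   1  0   0 ]
  [ 0  0  -3  1  -6 ]
  [ 0  0   0  0   2 ]
r3 → r3 + 3·r2
  [ 1  2  0  0  -4 ]
  [ 0  0  1  0   0 ]
  [ 0  0  0  1  -6 ]
  [ 0  0  0  0   2 ]
r4 → 1/2·r4
  [ 1  2  0  0  -4 ]
  [ 0  0  1  0   0 ]
  [ 0  0  0  1  -6 ]
  [ 0  0  0  0   1 ]
r3 → r3 + 6·r4
  [ 1  2  0  0  -4 ]
  [ 0  0  1  0   0 ]
  [ 0  0  0  1   0 ]
  [ 0  0  0  0   1 ]
r1 → r1 + 4·r4
  [ 1  2  0  0  0 ]
  [ 0  0  1  0  0 ]
  [ 0  0  0  1  0 ]
  [ 0  0  0  0  1 ]
Pivot columns are the columns containing a leading 1.

1, 3, 4, 5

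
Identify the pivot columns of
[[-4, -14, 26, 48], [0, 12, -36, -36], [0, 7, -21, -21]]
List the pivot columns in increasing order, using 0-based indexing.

0, 1

ρ1 -> -1/4·ρ1
  [ 1  7/2  -13/2  -12 ]
  [ 0   12    -36  -36 ]
  [ 0    7    -21  -21 ]
ρ2 -> 1/12·ρ2
  [ 1  7/2  -13/2  -12 ]
  [ 0    1     -3   -3 ]
  [ 0    7    -21  -21 ]
ρ3 -> ρ3 − 7·ρ2
  [ 1  7/2  -13/2  -12 ]
  [ 0    1     -3   -3 ]
  [ 0    0      0    0 ]
ρ1 -> ρ1 − 7/2·ρ2
  [ 1  0   4  -3/2 ]
  [ 0  1  -3    -3 ]
  [ 0  0   0     0 ]
Pivot columns are the columns containing a leading 1.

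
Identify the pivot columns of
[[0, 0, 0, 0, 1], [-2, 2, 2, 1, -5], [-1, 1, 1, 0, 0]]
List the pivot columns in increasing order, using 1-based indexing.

R1 <=> R2
  [ -2  2  2  1  -5 ]
  [  0  0  0  0   1 ]
  [ -1  1  1  0   0 ]
R1 -> -1/2·R1
  [  1  -1  -1  -1/2  5/2 ]
  [  0   0   0     0    1 ]
  [ -1   1   1     0    0 ]
R3 -> R3 + R1
  [ 1  -1  -1  -1/2  5/2 ]
  [ 0   0   0     0    1 ]
  [ 0   0   0  -1/2  5/2 ]
R2 <=> R3
  [ 1  -1  -1  -1/2  5/2 ]
  [ 0   0   0  -1/2  5/2 ]
  [ 0   0   0     0    1 ]
R2 -> -2·R2
  [ 1  -1  -1  -1/2  5/2 ]
  [ 0   0   0     1   -5 ]
  [ 0   0   0     0    1 ]
R2 -> R2 + 5·R3
  [ 1  -1  -1  -1/2  5/2 ]
  [ 0   0   0     1    0 ]
  [ 0   0   0     0    1 ]
R1 -> R1 − 5/2·R3
  [ 1  -1  -1  -1/2  0 ]
  [ 0   0   0     1  0 ]
  [ 0   0   0     0  1 ]
R1 -> R1 + 1/2·R2
  [ 1  -1  -1  0  0 ]
  [ 0   0   0  1  0 ]
  [ 0   0   0  0  1 ]
Pivot columns are the columns containing a leading 1.

1, 4, 5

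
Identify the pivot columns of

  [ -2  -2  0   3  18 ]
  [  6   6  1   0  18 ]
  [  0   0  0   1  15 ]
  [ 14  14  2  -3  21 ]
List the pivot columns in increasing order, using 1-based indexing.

1, 3, 4, 5

Multiply R1 by -1/2.
  [  1   1  0  -3/2  -9 ]
  [  6   6  1     0  18 ]
  [  0   0  0     1  15 ]
  [ 14  14  2    -3  21 ]
Subtract 6 times R1 from R2.
  [  1   1  0  -3/2  -9 ]
  [  0   0  1     9  72 ]
  [  0   0  0     1  15 ]
  [ 14  14  2    -3  21 ]
Subtract 14 times R1 from R4.
  [ 1  1  0  -3/2   -9 ]
  [ 0  0  1     9   72 ]
  [ 0  0  0     1   15 ]
  [ 0  0  2    18  147 ]
Subtract 2 times R2 from R4.
  [ 1  1  0  -3/2  -9 ]
  [ 0  0  1     9  72 ]
  [ 0  0  0     1  15 ]
  [ 0  0  0     0   3 ]
Multiply R4 by 1/3.
  [ 1  1  0  -3/2  -9 ]
  [ 0  0  1     9  72 ]
  [ 0  0  0     1  15 ]
  [ 0  0  0     0   1 ]
Subtract 15 times R4 from R3.
  [ 1  1  0  -3/2  -9 ]
  [ 0  0  1     9  72 ]
  [ 0  0  0     1   0 ]
  [ 0  0  0     0   1 ]
Subtract 72 times R4 from R2.
  [ 1  1  0  -3/2  -9 ]
  [ 0  0  1     9   0 ]
  [ 0  0  0     1   0 ]
  [ 0  0  0     0   1 ]
Add 9 times R4 to R1.
  [ 1  1  0  -3/2  0 ]
  [ 0  0  1     9  0 ]
  [ 0  0  0     1  0 ]
  [ 0  0  0     0  1 ]
Subtract 9 times R3 from R2.
  [ 1  1  0  -3/2  0 ]
  [ 0  0  1     0  0 ]
  [ 0  0  0     1  0 ]
  [ 0  0  0     0  1 ]
Add 3/2 times R3 to R1.
  [ 1  1  0  0  0 ]
  [ 0  0  1  0  0 ]
  [ 0  0  0  1  0 ]
  [ 0  0  0  0  1 ]
Pivot columns are the columns containing a leading 1.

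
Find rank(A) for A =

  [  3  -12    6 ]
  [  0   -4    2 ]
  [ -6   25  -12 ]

Multiply R1 by 1/3.
  [  1  -4    2 ]
  [  0  -4    2 ]
  [ -6  25  -12 ]
Add 6 times R1 to R3.
  [ 1  -4  2 ]
  [ 0  -4  2 ]
  [ 0   1  0 ]
Multiply R2 by -1/4.
  [ 1  -4     2 ]
  [ 0   1  -1/2 ]
  [ 0   1     0 ]
Subtract R2 from R3.
  [ 1  -4     2 ]
  [ 0   1  -1/2 ]
  [ 0   0   1/2 ]
Multiply R3 by 2.
  [ 1  -4     2 ]
  [ 0   1  -1/2 ]
  [ 0   0     1 ]
Add 1/2 times R3 to R2.
  [ 1  -4  2 ]
  [ 0   1  0 ]
  [ 0   0  1 ]
Subtract 2 times R3 from R1.
  [ 1  -4  0 ]
  [ 0   1  0 ]
  [ 0   0  1 ]
Add 4 times R2 to R1.
  [ 1  0  0 ]
  [ 0  1  0 ]
  [ 0  0  1 ]
The reduced form has 3 nonzero rows.

rank = 3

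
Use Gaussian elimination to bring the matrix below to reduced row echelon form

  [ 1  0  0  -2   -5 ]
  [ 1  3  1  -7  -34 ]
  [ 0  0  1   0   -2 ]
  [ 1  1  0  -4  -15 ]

R2 → R2 − R1
R4 → R4 − R1
R2 → 1/3·R2
R4 → R4 − R2
R4 → R4 + 1/3·R3
R4 → -3·R4
R2 → R2 + 5/3·R4
R1 → R1 + 2·R4
R2 → R2 − 1/3·R3

[[1, 0, 0, 0, 1], [0, 1, 0, 0, -4], [0, 0, 1, 0, -2], [0, 0, 0, 1, 3]]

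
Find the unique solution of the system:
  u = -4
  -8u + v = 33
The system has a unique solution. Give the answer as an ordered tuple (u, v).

(-4, 1)

Form the augmented matrix and row-reduce:
  [  1  0  |  -4 ]
  [ -8  1  |  33 ]
Add 8 times r1 to r2.
  [ 1  0  |  -4 ]
  [ 0  1  |   1 ]
Reading off the last column: u = -4, v = 1.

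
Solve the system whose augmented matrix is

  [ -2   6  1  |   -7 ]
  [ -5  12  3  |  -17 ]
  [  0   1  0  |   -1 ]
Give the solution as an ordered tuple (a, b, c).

(-2, -1, -5)

Multiply r1 by -1/2.
  [  1  -3  -1/2  |  7/2 ]
  [ -5  12     3  |  -17 ]
  [  0   1     0  |   -1 ]
Add 5 times r1 to r2.
  [ 1  -3  -1/2  |  7/2 ]
  [ 0  -3   1/2  |  1/2 ]
  [ 0   1     0  |   -1 ]
Multiply r2 by -1/3.
  [ 1  -3  -1/2  |   7/2 ]
  [ 0   1  -1/6  |  -1/6 ]
  [ 0   1     0  |    -1 ]
Subtract r2 from r3.
  [ 1  -3  -1/2  |   7/2 ]
  [ 0   1  -1/6  |  -1/6 ]
  [ 0   0   1/6  |  -5/6 ]
Multiply r3 by 6.
  [ 1  -3  -1/2  |   7/2 ]
  [ 0   1  -1/6  |  -1/6 ]
  [ 0   0     1  |    -5 ]
Add 1/6 times r3 to r2.
  [ 1  -3  -1/2  |  7/2 ]
  [ 0   1     0  |   -1 ]
  [ 0   0     1  |   -5 ]
Add 1/2 times r3 to r1.
  [ 1  -3  0  |   1 ]
  [ 0   1  0  |  -1 ]
  [ 0   0  1  |  -5 ]
Add 3 times r2 to r1.
  [ 1  0  0  |  -2 ]
  [ 0  1  0  |  -1 ]
  [ 0  0  1  |  -5 ]
Reading off the last column: a = -2, b = -1, c = -5.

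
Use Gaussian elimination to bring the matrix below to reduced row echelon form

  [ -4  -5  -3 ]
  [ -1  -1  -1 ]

R1 := -1/4·R1
  [  1  5/4  3/4 ]
  [ -1   -1   -1 ]
R2 := R2 + R1
  [ 1  5/4   3/4 ]
  [ 0  1/4  -1/4 ]
R2 := 4·R2
  [ 1  5/4  3/4 ]
  [ 0    1   -1 ]
R1 := R1 − 5/4·R2
  [ 1  0   2 ]
  [ 0  1  -1 ]

[[1, 0, 2], [0, 1, -1]]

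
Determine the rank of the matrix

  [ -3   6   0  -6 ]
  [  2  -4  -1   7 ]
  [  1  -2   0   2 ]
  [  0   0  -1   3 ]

ρ1 ← -1/3·ρ1
  [ 1  -2   0  2 ]
  [ 2  -4  -1  7 ]
  [ 1  -2   0  2 ]
  [ 0   0  -1  3 ]
ρ2 ← ρ2 − 2·ρ1
  [ 1  -2   0  2 ]
  [ 0   0  -1  3 ]
  [ 1  -2   0  2 ]
  [ 0   0  -1  3 ]
ρ3 ← ρ3 − ρ1
  [ 1  -2   0  2 ]
  [ 0   0  -1  3 ]
  [ 0   0   0  0 ]
  [ 0   0  -1  3 ]
ρ2 ← -1·ρ2
  [ 1  -2   0   2 ]
  [ 0   0   1  -3 ]
  [ 0   0   0   0 ]
  [ 0   0  -1   3 ]
ρ4 ← ρ4 + ρ2
  [ 1  -2  0   2 ]
  [ 0   0  1  -3 ]
  [ 0   0  0   0 ]
  [ 0   0  0   0 ]
The reduced form has 2 nonzero rows.

rank = 2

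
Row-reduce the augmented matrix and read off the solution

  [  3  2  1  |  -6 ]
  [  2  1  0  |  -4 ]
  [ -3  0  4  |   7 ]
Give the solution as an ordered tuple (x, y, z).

(-1, -2, 1)

R1 -> 1/3·R1
R2 -> R2 − 2·R1
R3 -> R3 + 3·R1
R2 -> -3·R2
R3 -> R3 − 2·R2
R2 -> R2 − 2·R3
R1 -> R1 − 1/3·R3
R1 -> R1 − 2/3·R2
Reading off the last column: x = -1, y = -2, z = 1.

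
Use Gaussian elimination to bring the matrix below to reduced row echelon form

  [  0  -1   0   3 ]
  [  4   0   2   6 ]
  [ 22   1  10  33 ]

ρ1 <=> ρ2
  [  4   0   2   6 ]
  [  0  -1   0   3 ]
  [ 22   1  10  33 ]
ρ1 ← 1/4·ρ1
  [  1   0  1/2  3/2 ]
  [  0  -1    0    3 ]
  [ 22   1   10   33 ]
ρ3 ← ρ3 − 22·ρ1
  [ 1   0  1/2  3/2 ]
  [ 0  -1    0    3 ]
  [ 0   1   -1    0 ]
ρ2 ← -1·ρ2
  [ 1  0  1/2  3/2 ]
  [ 0  1    0   -3 ]
  [ 0  1   -1    0 ]
ρ3 ← ρ3 − ρ2
  [ 1  0  1/2  3/2 ]
  [ 0  1    0   -3 ]
  [ 0  0   -1    3 ]
ρ3 ← -1·ρ3
  [ 1  0  1/2  3/2 ]
  [ 0  1    0   -3 ]
  [ 0  0    1   -3 ]
ρ1 ← ρ1 − 1/2·ρ3
  [ 1  0  0   3 ]
  [ 0  1  0  -3 ]
  [ 0  0  1  -3 ]

[[1, 0, 0, 3], [0, 1, 0, -3], [0, 0, 1, -3]]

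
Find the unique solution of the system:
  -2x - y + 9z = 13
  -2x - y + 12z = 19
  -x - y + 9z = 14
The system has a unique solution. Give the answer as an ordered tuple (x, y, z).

Form the augmented matrix and row-reduce:
  [ -2  -1   9  |  13 ]
  [ -2  -1  12  |  19 ]
  [ -1  -1   9  |  14 ]
r1 ← -1/2·r1
  [  1  1/2  -9/2  |  -13/2 ]
  [ -2   -1    12  |     19 ]
  [ -1   -1     9  |     14 ]
r2 ← r2 + 2·r1
  [  1  1/2  -9/2  |  -13/2 ]
  [  0    0     3  |      6 ]
  [ -1   -1     9  |     14 ]
r3 ← r3 + r1
  [ 1   1/2  -9/2  |  -13/2 ]
  [ 0     0     3  |      6 ]
  [ 0  -1/2   9/2  |   15/2 ]
r2 ↔ r3
  [ 1   1/2  -9/2  |  -13/2 ]
  [ 0  -1/2   9/2  |   15/2 ]
  [ 0     0     3  |      6 ]
r2 ← -2·r2
  [ 1  1/2  -9/2  |  -13/2 ]
  [ 0    1    -9  |    -15 ]
  [ 0    0     3  |      6 ]
r3 ← 1/3·r3
  [ 1  1/2  -9/2  |  -13/2 ]
  [ 0    1    -9  |    -15 ]
  [ 0    0     1  |      2 ]
r2 ← r2 + 9·r3
  [ 1  1/2  -9/2  |  -13/2 ]
  [ 0    1     0  |      3 ]
  [ 0    0     1  |      2 ]
r1 ← r1 + 9/2·r3
  [ 1  1/2  0  |  5/2 ]
  [ 0    1  0  |    3 ]
  [ 0    0  1  |    2 ]
r1 ← r1 − 1/2·r2
  [ 1  0  0  |  1 ]
  [ 0  1  0  |  3 ]
  [ 0  0  1  |  2 ]
Reading off the last column: x = 1, y = 3, z = 2.

(1, 3, 2)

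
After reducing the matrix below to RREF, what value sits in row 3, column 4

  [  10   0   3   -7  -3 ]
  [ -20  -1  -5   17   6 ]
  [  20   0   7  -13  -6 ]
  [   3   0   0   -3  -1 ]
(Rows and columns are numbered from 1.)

Multiply R1 by 1/10.
  [   1   0  3/10  -7/10  -3/10 ]
  [ -20  -1    -5     17      6 ]
  [  20   0     7    -13     -6 ]
  [   3   0     0     -3     -1 ]
Add 20 times R1 to R2.
  [  1   0  3/10  -7/10  -3/10 ]
  [  0  -1     1      3      0 ]
  [ 20   0     7    -13     -6 ]
  [  3   0     0     -3     -1 ]
Subtract 20 times R1 from R3.
  [ 1   0  3/10  -7/10  -3/10 ]
  [ 0  -1     1      3      0 ]
  [ 0   0     1      1      0 ]
  [ 3   0     0     -3     -1 ]
Subtract 3 times R1 from R4.
  [ 1   0   3/10  -7/10  -3/10 ]
  [ 0  -1      1      3      0 ]
  [ 0   0      1      1      0 ]
  [ 0   0  -9/10  -9/10  -1/10 ]
Multiply R2 by -1.
  [ 1  0   3/10  -7/10  -3/10 ]
  [ 0  1     -1     -3      0 ]
  [ 0  0      1      1      0 ]
  [ 0  0  -9/10  -9/10  -1/10 ]
Add 9/10 times R3 to R4.
  [ 1  0  3/10  -7/10  -3/10 ]
  [ 0  1    -1     -3      0 ]
  [ 0  0     1      1      0 ]
  [ 0  0     0      0  -1/10 ]
Multiply R4 by -10.
  [ 1  0  3/10  -7/10  -3/10 ]
  [ 0  1    -1     -3      0 ]
  [ 0  0     1      1      0 ]
  [ 0  0     0      0      1 ]
Add 3/10 times R4 to R1.
  [ 1  0  3/10  -7/10  0 ]
  [ 0  1    -1     -3  0 ]
  [ 0  0     1      1  0 ]
  [ 0  0     0      0  1 ]
Add R3 to R2.
  [ 1  0  3/10  -7/10  0 ]
  [ 0  1     0     -2  0 ]
  [ 0  0     1      1  0 ]
  [ 0  0     0      0  1 ]
Subtract 3/10 times R3 from R1.
  [ 1  0  0  -1  0 ]
  [ 0  1  0  -2  0 ]
  [ 0  0  1   1  0 ]
  [ 0  0  0   0  1 ]

1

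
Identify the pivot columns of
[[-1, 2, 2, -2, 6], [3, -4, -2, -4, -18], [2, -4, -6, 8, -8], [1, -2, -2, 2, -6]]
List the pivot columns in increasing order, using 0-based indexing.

0, 1, 2

R1 ← -1·R1
R2 ← R2 − 3·R1
R3 ← R3 − 2·R1
R4 ← R4 − R1
R2 ← 1/2·R2
R3 ← -1/2·R3
R2 ← R2 − 2·R3
R1 ← R1 + 2·R3
R1 ← R1 + 2·R2
Pivot columns are the columns containing a leading 1.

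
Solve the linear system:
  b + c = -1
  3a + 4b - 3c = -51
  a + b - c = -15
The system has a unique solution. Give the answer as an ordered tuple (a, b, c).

(-4, -6, 5)

Form the augmented matrix and row-reduce:
  [ 0  1   1  |   -1 ]
  [ 3  4  -3  |  -51 ]
  [ 1  1  -1  |  -15 ]
ρ1 ↔ ρ2
  [ 3  4  -3  |  -51 ]
  [ 0  1   1  |   -1 ]
  [ 1  1  -1  |  -15 ]
ρ1 ← 1/3·ρ1
  [ 1  4/3  -1  |  -17 ]
  [ 0    1   1  |   -1 ]
  [ 1    1  -1  |  -15 ]
ρ3 ← ρ3 − ρ1
  [ 1   4/3  -1  |  -17 ]
  [ 0     1   1  |   -1 ]
  [ 0  -1/3   0  |    2 ]
ρ3 ← ρ3 + 1/3·ρ2
  [ 1  4/3   -1  |  -17 ]
  [ 0    1    1  |   -1 ]
  [ 0    0  1/3  |  5/3 ]
ρ3 ← 3·ρ3
  [ 1  4/3  -1  |  -17 ]
  [ 0    1   1  |   -1 ]
  [ 0    0   1  |    5 ]
ρ2 ← ρ2 − ρ3
  [ 1  4/3  -1  |  -17 ]
  [ 0    1   0  |   -6 ]
  [ 0    0   1  |    5 ]
ρ1 ← ρ1 + ρ3
  [ 1  4/3  0  |  -12 ]
  [ 0    1  0  |   -6 ]
  [ 0    0  1  |    5 ]
ρ1 ← ρ1 − 4/3·ρ2
  [ 1  0  0  |  -4 ]
  [ 0  1  0  |  -6 ]
  [ 0  0  1  |   5 ]
Reading off the last column: a = -4, b = -6, c = 5.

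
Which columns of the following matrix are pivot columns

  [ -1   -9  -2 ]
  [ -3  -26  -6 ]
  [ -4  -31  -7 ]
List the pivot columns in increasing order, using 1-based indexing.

ρ1 ← -1·ρ1
  [  1    9   2 ]
  [ -3  -26  -6 ]
  [ -4  -31  -7 ]
ρ2 ← ρ2 + 3·ρ1
  [  1    9   2 ]
  [  0    1   0 ]
  [ -4  -31  -7 ]
ρ3 ← ρ3 + 4·ρ1
  [ 1  9  2 ]
  [ 0  1  0 ]
  [ 0  5  1 ]
ρ3 ← ρ3 − 5·ρ2
  [ 1  9  2 ]
  [ 0  1  0 ]
  [ 0  0  1 ]
ρ1 ← ρ1 − 2·ρ3
  [ 1  9  0 ]
  [ 0  1  0 ]
  [ 0  0  1 ]
ρ1 ← ρ1 − 9·ρ2
  [ 1  0  0 ]
  [ 0  1  0 ]
  [ 0  0  1 ]
Pivot columns are the columns containing a leading 1.

1, 2, 3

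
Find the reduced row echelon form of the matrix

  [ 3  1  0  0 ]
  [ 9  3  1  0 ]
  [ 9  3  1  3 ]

ρ1 → 1/3·ρ1
  [ 1  1/3  0  0 ]
  [ 9    3  1  0 ]
  [ 9    3  1  3 ]
ρ2 → ρ2 − 9·ρ1
  [ 1  1/3  0  0 ]
  [ 0    0  1  0 ]
  [ 9    3  1  3 ]
ρ3 → ρ3 − 9·ρ1
  [ 1  1/3  0  0 ]
  [ 0    0  1  0 ]
  [ 0    0  1  3 ]
ρ3 → ρ3 − ρ2
  [ 1  1/3  0  0 ]
  [ 0    0  1  0 ]
  [ 0    0  0  3 ]
ρ3 → 1/3·ρ3
  [ 1  1/3  0  0 ]
  [ 0    0  1  0 ]
  [ 0    0  0  1 ]

[[1, 1/3, 0, 0], [0, 0, 1, 0], [0, 0, 0, 1]]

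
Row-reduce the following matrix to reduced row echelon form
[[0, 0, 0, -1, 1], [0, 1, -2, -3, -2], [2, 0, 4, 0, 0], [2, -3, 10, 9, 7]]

[[1, 0, 2, 0, 0], [0, 1, -2, 0, 0], [0, 0, 0, 1, 0], [0, 0, 0, 0, 1]]

R1 <-> R3
R1 := 1/2·R1
R4 := R4 − 2·R1
R4 := R4 + 3·R2
R3 := -1·R3
R3 := R3 + R4
R2 := R2 + 2·R4
R2 := R2 + 3·R3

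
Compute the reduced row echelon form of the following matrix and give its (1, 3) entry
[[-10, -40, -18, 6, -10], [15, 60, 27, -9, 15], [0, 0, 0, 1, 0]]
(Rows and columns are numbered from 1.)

ρ1 → -1/10·ρ1
ρ2 → ρ2 − 15·ρ1
ρ2 <=> ρ3
ρ1 → ρ1 + 3/5·ρ2

9/5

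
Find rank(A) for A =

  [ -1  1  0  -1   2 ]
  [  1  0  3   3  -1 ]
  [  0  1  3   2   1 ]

rank = 2

R1 → -1·R1
  [ 1  -1  0  1  -2 ]
  [ 1   0  3  3  -1 ]
  [ 0   1  3  2   1 ]
R2 → R2 − R1
  [ 1  -1  0  1  -2 ]
  [ 0   1  3  2   1 ]
  [ 0   1  3  2   1 ]
R3 → R3 − R2
  [ 1  -1  0  1  -2 ]
  [ 0   1  3  2   1 ]
  [ 0   0  0  0   0 ]
R1 → R1 + R2
  [ 1  0  3  3  -1 ]
  [ 0  1  3  2   1 ]
  [ 0  0  0  0   0 ]
The reduced form has 2 nonzero rows.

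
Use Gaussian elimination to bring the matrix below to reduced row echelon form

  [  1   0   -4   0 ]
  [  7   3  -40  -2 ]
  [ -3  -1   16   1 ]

ρ2 → ρ2 − 7·ρ1
  [  1   0   -4   0 ]
  [  0   3  -12  -2 ]
  [ -3  -1   16   1 ]
ρ3 → ρ3 + 3·ρ1
  [ 1   0   -4   0 ]
  [ 0   3  -12  -2 ]
  [ 0  -1    4   1 ]
ρ2 → 1/3·ρ2
  [ 1   0  -4     0 ]
  [ 0   1  -4  -2/3 ]
  [ 0  -1   4     1 ]
ρ3 → ρ3 + ρ2
  [ 1  0  -4     0 ]
  [ 0  1  -4  -2/3 ]
  [ 0  0   0   1/3 ]
ρ3 → 3·ρ3
  [ 1  0  -4     0 ]
  [ 0  1  -4  -2/3 ]
  [ 0  0   0     1 ]
ρ2 → ρ2 + 2/3·ρ3
  [ 1  0  -4  0 ]
  [ 0  1  -4  0 ]
  [ 0  0   0  1 ]

[[1, 0, -4, 0], [0, 1, -4, 0], [0, 0, 0, 1]]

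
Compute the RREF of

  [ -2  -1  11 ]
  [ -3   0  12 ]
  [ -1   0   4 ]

Multiply ρ1 by -1/2.
  [  1  1/2  -11/2 ]
  [ -3    0     12 ]
  [ -1    0      4 ]
Add 3 times ρ1 to ρ2.
  [  1  1/2  -11/2 ]
  [  0  3/2   -9/2 ]
  [ -1    0      4 ]
Add ρ1 to ρ3.
  [ 1  1/2  -11/2 ]
  [ 0  3/2   -9/2 ]
  [ 0  1/2   -3/2 ]
Multiply ρ2 by 2/3.
  [ 1  1/2  -11/2 ]
  [ 0    1     -3 ]
  [ 0  1/2   -3/2 ]
Subtract 1/2 times ρ2 from ρ3.
  [ 1  1/2  -11/2 ]
  [ 0    1     -3 ]
  [ 0    0      0 ]
Subtract 1/2 times ρ2 from ρ1.
  [ 1  0  -4 ]
  [ 0  1  -3 ]
  [ 0  0   0 ]

[[1, 0, -4], [0, 1, -3], [0, 0, 0]]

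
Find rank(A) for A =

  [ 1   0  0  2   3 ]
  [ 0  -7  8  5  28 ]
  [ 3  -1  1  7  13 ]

rank = 3

r3 → r3 − 3·r1
  [ 1   0  0  2   3 ]
  [ 0  -7  8  5  28 ]
  [ 0  -1  1  1   4 ]
r2 → -1/7·r2
  [ 1   0     0     2   3 ]
  [ 0   1  -8/7  -5/7  -4 ]
  [ 0  -1     1     1   4 ]
r3 → r3 + r2
  [ 1  0     0     2   3 ]
  [ 0  1  -8/7  -5/7  -4 ]
  [ 0  0  -1/7   2/7   0 ]
r3 → -7·r3
  [ 1  0     0     2   3 ]
  [ 0  1  -8/7  -5/7  -4 ]
  [ 0  0     1    -2   0 ]
r2 → r2 + 8/7·r3
  [ 1  0  0   2   3 ]
  [ 0  1  0  -3  -4 ]
  [ 0  0  1  -2   0 ]
The reduced form has 3 nonzero rows.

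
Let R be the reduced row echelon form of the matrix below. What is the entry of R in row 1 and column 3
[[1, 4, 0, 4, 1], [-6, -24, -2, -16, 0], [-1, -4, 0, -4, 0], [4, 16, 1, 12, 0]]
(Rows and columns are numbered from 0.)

-4

R2 → R2 + 6·R1
R3 → R3 + R1
R4 → R4 − 4·R1
R2 → -1/2·R2
R4 → R4 − R2
R4 → R4 + R3
R2 → R2 + 3·R3
R1 → R1 − R3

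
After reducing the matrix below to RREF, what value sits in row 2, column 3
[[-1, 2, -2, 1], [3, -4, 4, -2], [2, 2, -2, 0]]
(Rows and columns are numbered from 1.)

r1 ← -1·r1
  [ 1  -2   2  -1 ]
  [ 3  -4   4  -2 ]
  [ 2   2  -2   0 ]
r2 ← r2 − 3·r1
  [ 1  -2   2  -1 ]
  [ 0   2  -2   1 ]
  [ 2   2  -2   0 ]
r3 ← r3 − 2·r1
  [ 1  -2   2  -1 ]
  [ 0   2  -2   1 ]
  [ 0   6  -6   2 ]
r2 ← 1/2·r2
  [ 1  -2   2   -1 ]
  [ 0   1  -1  1/2 ]
  [ 0   6  -6    2 ]
r3 ← r3 − 6·r2
  [ 1  -2   2   -1 ]
  [ 0   1  -1  1/2 ]
  [ 0   0   0   -1 ]
r3 ← -1·r3
  [ 1  -2   2   -1 ]
  [ 0   1  -1  1/2 ]
  [ 0   0   0    1 ]
r2 ← r2 − 1/2·r3
  [ 1  -2   2  -1 ]
  [ 0   1  -1   0 ]
  [ 0   0   0   1 ]
r1 ← r1 + r3
  [ 1  -2   2  0 ]
  [ 0   1  -1  0 ]
  [ 0   0   0  1 ]
r1 ← r1 + 2·r2
  [ 1  0   0  0 ]
  [ 0  1  -1  0 ]
  [ 0  0   0  1 ]

-1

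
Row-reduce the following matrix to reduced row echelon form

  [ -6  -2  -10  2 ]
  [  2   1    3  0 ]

ρ1 := -1/6·ρ1
  [ 1  1/3  5/3  -1/3 ]
  [ 2    1    3     0 ]
ρ2 := ρ2 − 2·ρ1
  [ 1  1/3   5/3  -1/3 ]
  [ 0  1/3  -1/3   2/3 ]
ρ2 := 3·ρ2
  [ 1  1/3  5/3  -1/3 ]
  [ 0    1   -1     2 ]
ρ1 := ρ1 − 1/3·ρ2
  [ 1  0   2  -1 ]
  [ 0  1  -1   2 ]

[[1, 0, 2, -1], [0, 1, -1, 2]]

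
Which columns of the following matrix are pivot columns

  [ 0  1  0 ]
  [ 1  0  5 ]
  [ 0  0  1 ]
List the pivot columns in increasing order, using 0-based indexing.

Swap R1 and R2.
  [ 1  0  5 ]
  [ 0  1  0 ]
  [ 0  0  1 ]
Subtract 5 times R3 from R1.
  [ 1  0  0 ]
  [ 0  1  0 ]
  [ 0  0  1 ]
Pivot columns are the columns containing a leading 1.

0, 1, 2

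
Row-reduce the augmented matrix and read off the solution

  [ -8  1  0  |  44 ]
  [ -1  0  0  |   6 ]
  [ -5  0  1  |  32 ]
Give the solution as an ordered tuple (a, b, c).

(-6, -4, 2)

Multiply r1 by -1/8.
  [  1  -1/8  0  |  -11/2 ]
  [ -1     0  0  |      6 ]
  [ -5     0  1  |     32 ]
Add r1 to r2.
  [  1  -1/8  0  |  -11/2 ]
  [  0  -1/8  0  |    1/2 ]
  [ -5     0  1  |     32 ]
Add 5 times r1 to r3.
  [ 1  -1/8  0  |  -11/2 ]
  [ 0  -1/8  0  |    1/2 ]
  [ 0  -5/8  1  |    9/2 ]
Multiply r2 by -8.
  [ 1  -1/8  0  |  -11/2 ]
  [ 0     1  0  |     -4 ]
  [ 0  -5/8  1  |    9/2 ]
Add 5/8 times r2 to r3.
  [ 1  -1/8  0  |  -11/2 ]
  [ 0     1  0  |     -4 ]
  [ 0     0  1  |      2 ]
Add 1/8 times r2 to r1.
  [ 1  0  0  |  -6 ]
  [ 0  1  0  |  -4 ]
  [ 0  0  1  |   2 ]
Reading off the last column: a = -6, b = -4, c = 2.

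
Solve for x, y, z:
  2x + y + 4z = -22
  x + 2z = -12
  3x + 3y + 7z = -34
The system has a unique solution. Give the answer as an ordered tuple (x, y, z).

(-4, 2, -4)

Form the augmented matrix and row-reduce:
  [ 2  1  4  |  -22 ]
  [ 1  0  2  |  -12 ]
  [ 3  3  7  |  -34 ]
R1 ← 1/2·R1
  [ 1  1/2  2  |  -11 ]
  [ 1    0  2  |  -12 ]
  [ 3    3  7  |  -34 ]
R2 ← R2 − R1
  [ 1   1/2  2  |  -11 ]
  [ 0  -1/2  0  |   -1 ]
  [ 3     3  7  |  -34 ]
R3 ← R3 − 3·R1
  [ 1   1/2  2  |  -11 ]
  [ 0  -1/2  0  |   -1 ]
  [ 0   3/2  1  |   -1 ]
R2 ← -2·R2
  [ 1  1/2  2  |  -11 ]
  [ 0    1  0  |    2 ]
  [ 0  3/2  1  |   -1 ]
R3 ← R3 − 3/2·R2
  [ 1  1/2  2  |  -11 ]
  [ 0    1  0  |    2 ]
  [ 0    0  1  |   -4 ]
R1 ← R1 − 2·R3
  [ 1  1/2  0  |  -3 ]
  [ 0    1  0  |   2 ]
  [ 0    0  1  |  -4 ]
R1 ← R1 − 1/2·R2
  [ 1  0  0  |  -4 ]
  [ 0  1  0  |   2 ]
  [ 0  0  1  |  -4 ]
Reading off the last column: x = -4, y = 2, z = -4.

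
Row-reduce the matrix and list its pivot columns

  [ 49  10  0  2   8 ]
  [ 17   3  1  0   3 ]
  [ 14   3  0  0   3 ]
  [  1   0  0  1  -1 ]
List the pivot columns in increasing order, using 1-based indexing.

Multiply r1 by 1/49.
  [  1  10/49  0  2/49  8/49 ]
  [ 17      3  1     0     3 ]
  [ 14      3  0     0     3 ]
  [  1      0  0     1    -1 ]
Subtract 17 times r1 from r2.
  [  1   10/49  0    2/49   8/49 ]
  [  0  -23/49  1  -34/49  11/49 ]
  [ 14       3  0       0      3 ]
  [  1       0  0       1     -1 ]
Subtract 14 times r1 from r3.
  [ 1   10/49  0    2/49   8/49 ]
  [ 0  -23/49  1  -34/49  11/49 ]
  [ 0     1/7  0    -4/7    5/7 ]
  [ 1       0  0       1     -1 ]
Subtract r1 from r4.
  [ 1   10/49  0    2/49    8/49 ]
  [ 0  -23/49  1  -34/49   11/49 ]
  [ 0     1/7  0    -4/7     5/7 ]
  [ 0  -10/49  0   47/49  -57/49 ]
Multiply r2 by -49/23.
  [ 1   10/49       0   2/49    8/49 ]
  [ 0       1  -49/23  34/23  -11/23 ]
  [ 0     1/7       0   -4/7     5/7 ]
  [ 0  -10/49       0  47/49  -57/49 ]
Subtract 1/7 times r2 from r3.
  [ 1   10/49       0    2/49    8/49 ]
  [ 0       1  -49/23   34/23  -11/23 ]
  [ 0       0    7/23  -18/23   18/23 ]
  [ 0  -10/49       0   47/49  -57/49 ]
Add 10/49 times r2 to r4.
  [ 1  10/49       0    2/49    8/49 ]
  [ 0      1  -49/23   34/23  -11/23 ]
  [ 0      0    7/23  -18/23   18/23 ]
  [ 0      0  -10/23   29/23  -29/23 ]
Multiply r3 by 23/7.
  [ 1  10/49       0   2/49    8/49 ]
  [ 0      1  -49/23  34/23  -11/23 ]
  [ 0      0       1  -18/7    18/7 ]
  [ 0      0  -10/23  29/23  -29/23 ]
Add 10/23 times r3 to r4.
  [ 1  10/49       0   2/49    8/49 ]
  [ 0      1  -49/23  34/23  -11/23 ]
  [ 0      0       1  -18/7    18/7 ]
  [ 0      0       0    1/7    -1/7 ]
Multiply r4 by 7.
  [ 1  10/49       0   2/49    8/49 ]
  [ 0      1  -49/23  34/23  -11/23 ]
  [ 0      0       1  -18/7    18/7 ]
  [ 0      0       0      1      -1 ]
Add 18/7 times r4 to r3.
  [ 1  10/49       0   2/49    8/49 ]
  [ 0      1  -49/23  34/23  -11/23 ]
  [ 0      0       1      0       0 ]
  [ 0      0       0      1      -1 ]
Subtract 34/23 times r4 from r2.
  [ 1  10/49       0  2/49  8/49 ]
  [ 0      1  -49/23     0     1 ]
  [ 0      0       1     0     0 ]
  [ 0      0       0     1    -1 ]
Subtract 2/49 times r4 from r1.
  [ 1  10/49       0  0  10/49 ]
  [ 0      1  -49/23  0      1 ]
  [ 0      0       1  0      0 ]
  [ 0      0       0  1     -1 ]
Add 49/23 times r3 to r2.
  [ 1  10/49  0  0  10/49 ]
  [ 0      1  0  0      1 ]
  [ 0      0  1  0      0 ]
  [ 0      0  0  1     -1 ]
Subtract 10/49 times r2 from r1.
  [ 1  0  0  0   0 ]
  [ 0  1  0  0   1 ]
  [ 0  0  1  0   0 ]
  [ 0  0  0  1  -1 ]
Pivot columns are the columns containing a leading 1.

1, 2, 3, 4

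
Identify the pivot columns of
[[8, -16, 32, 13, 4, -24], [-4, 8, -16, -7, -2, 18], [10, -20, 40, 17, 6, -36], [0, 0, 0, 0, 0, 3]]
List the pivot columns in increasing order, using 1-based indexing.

1, 4, 5, 6

R1 → 1/8·R1
  [  1   -2    4  13/8  1/2   -3 ]
  [ -4    8  -16    -7   -2   18 ]
  [ 10  -20   40    17    6  -36 ]
  [  0    0    0     0    0    3 ]
R2 → R2 + 4·R1
  [  1   -2   4  13/8  1/2   -3 ]
  [  0    0   0  -1/2    0    6 ]
  [ 10  -20  40    17    6  -36 ]
  [  0    0   0     0    0    3 ]
R3 → R3 − 10·R1
  [ 1  -2  4  13/8  1/2  -3 ]
  [ 0   0  0  -1/2    0   6 ]
  [ 0   0  0   3/4    1  -6 ]
  [ 0   0  0     0    0   3 ]
R2 → -2·R2
  [ 1  -2  4  13/8  1/2   -3 ]
  [ 0   0  0     1    0  -12 ]
  [ 0   0  0   3/4    1   -6 ]
  [ 0   0  0     0    0    3 ]
R3 → R3 − 3/4·R2
  [ 1  -2  4  13/8  1/2   -3 ]
  [ 0   0  0     1    0  -12 ]
  [ 0   0  0     0    1    3 ]
  [ 0   0  0     0    0    3 ]
R4 → 1/3·R4
  [ 1  -2  4  13/8  1/2   -3 ]
  [ 0   0  0     1    0  -12 ]
  [ 0   0  0     0    1    3 ]
  [ 0   0  0     0    0    1 ]
R3 → R3 − 3·R4
  [ 1  -2  4  13/8  1/2   -3 ]
  [ 0   0  0     1    0  -12 ]
  [ 0   0  0     0    1    0 ]
  [ 0   0  0     0    0    1 ]
R2 → R2 + 12·R4
  [ 1  -2  4  13/8  1/2  -3 ]
  [ 0   0  0     1    0   0 ]
  [ 0   0  0     0    1   0 ]
  [ 0   0  0     0    0   1 ]
R1 → R1 + 3·R4
  [ 1  -2  4  13/8  1/2  0 ]
  [ 0   0  0     1    0  0 ]
  [ 0   0  0     0    1  0 ]
  [ 0   0  0     0    0  1 ]
R1 → R1 − 1/2·R3
  [ 1  -2  4  13/8  0  0 ]
  [ 0   0  0     1  0  0 ]
  [ 0   0  0     0  1  0 ]
  [ 0   0  0     0  0  1 ]
R1 → R1 − 13/8·R2
  [ 1  -2  4  0  0  0 ]
  [ 0   0  0  1  0  0 ]
  [ 0   0  0  0  1  0 ]
  [ 0   0  0  0  0  1 ]
Pivot columns are the columns containing a leading 1.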